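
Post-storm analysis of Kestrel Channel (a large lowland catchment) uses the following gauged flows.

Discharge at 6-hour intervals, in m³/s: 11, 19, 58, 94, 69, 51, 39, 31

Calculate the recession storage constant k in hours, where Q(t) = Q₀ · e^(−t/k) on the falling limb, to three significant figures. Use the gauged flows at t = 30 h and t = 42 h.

On the falling limb, Q drops from 51 to 31 m³/s between t = 30 h and t = 42 h (Δt = 12 h).
k = −Δt / ln(Q₂/Q₁) = −12 / ln(31/51) = 24.1 h.

k ≈ 24.1 h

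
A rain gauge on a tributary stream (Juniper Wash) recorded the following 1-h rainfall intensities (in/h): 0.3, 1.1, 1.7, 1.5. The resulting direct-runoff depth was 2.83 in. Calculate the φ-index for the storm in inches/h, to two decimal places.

Only the 3 blocks with intensity above φ contribute runoff: 1.1, 1.7, 1.5 in/h.
Σ(I−φ)·Δt = d  ⇒  (1.1+1.7+1.5 − 3φ)·1 = 2.83
φ = (4.300 − 2.83/1) / 3 = 0.49 in/h.

φ ≈ 0.49 in/h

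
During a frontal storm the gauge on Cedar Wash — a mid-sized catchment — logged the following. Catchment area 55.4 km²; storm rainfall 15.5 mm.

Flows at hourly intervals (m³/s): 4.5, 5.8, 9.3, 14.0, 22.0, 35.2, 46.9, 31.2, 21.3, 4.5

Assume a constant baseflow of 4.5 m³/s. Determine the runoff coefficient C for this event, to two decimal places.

ΣQ_DR = 149.7 m³/s; V = ΣQ_DR·Δt = 5.389 × 10^5 m³.
Runoff depth d = V / A = 9.728 mm.
C = d / P = 9.728 / 15.5 = 0.63.

C ≈ 0.63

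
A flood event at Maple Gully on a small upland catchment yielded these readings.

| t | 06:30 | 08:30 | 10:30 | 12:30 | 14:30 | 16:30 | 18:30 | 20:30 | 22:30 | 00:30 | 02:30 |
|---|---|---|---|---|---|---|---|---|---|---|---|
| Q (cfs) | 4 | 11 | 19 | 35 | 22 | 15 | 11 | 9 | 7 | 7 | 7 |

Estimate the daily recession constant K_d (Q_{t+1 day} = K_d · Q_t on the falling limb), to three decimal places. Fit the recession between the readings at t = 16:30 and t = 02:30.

Between t = 16:30 and t = 02:30 the flow falls from 15 to 7 cfs over 5×2 h = 10 h.
Per-interval ratio K = (7/15)^(1/5) = 0.8586; K_d = K^(24/2) = 0.161.

K_d ≈ 0.161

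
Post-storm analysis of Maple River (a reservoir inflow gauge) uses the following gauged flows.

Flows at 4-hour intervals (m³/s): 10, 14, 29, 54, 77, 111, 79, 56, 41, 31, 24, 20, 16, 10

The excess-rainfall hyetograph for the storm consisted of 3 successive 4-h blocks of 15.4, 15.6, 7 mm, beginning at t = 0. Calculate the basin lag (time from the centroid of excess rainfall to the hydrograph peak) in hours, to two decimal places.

t_L ≈ 14.88 h

Centroid of excess rainfall: t_c = Σ P_i·t̄_i / ΣP_i = 5.1158 h (block centres at 2, 6, 10 h).
Hydrograph peak occurs at t = 20 h, so basin lag t_L = 20 − 5.1158 = 14.88 h.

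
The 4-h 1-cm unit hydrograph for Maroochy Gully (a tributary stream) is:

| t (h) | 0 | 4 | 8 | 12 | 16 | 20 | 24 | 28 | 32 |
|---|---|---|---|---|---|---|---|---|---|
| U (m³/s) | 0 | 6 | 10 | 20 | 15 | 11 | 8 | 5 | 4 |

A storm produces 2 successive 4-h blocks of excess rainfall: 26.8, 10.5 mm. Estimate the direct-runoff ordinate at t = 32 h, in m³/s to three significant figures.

Q ≈ 16.0 m³/s

By discrete convolution, Q_j = Σ (P_i / 10 mm) · U_{j−i}.
At t = 32 h (j=8): Q = (26.8/10)·4 + (10.5/10)·5 = 16.0 m³/s.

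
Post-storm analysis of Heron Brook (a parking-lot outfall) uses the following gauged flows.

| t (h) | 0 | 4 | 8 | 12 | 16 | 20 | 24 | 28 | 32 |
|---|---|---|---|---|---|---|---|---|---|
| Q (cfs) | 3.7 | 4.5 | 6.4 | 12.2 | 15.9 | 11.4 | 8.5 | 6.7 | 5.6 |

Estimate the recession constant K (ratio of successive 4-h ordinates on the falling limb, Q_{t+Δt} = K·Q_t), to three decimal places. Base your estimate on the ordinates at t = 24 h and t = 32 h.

K ≈ 0.812

Using the recession-limb readings at t = 24 h and t = 32 h: Q falls from 8.5 to 5.6 cfs over 2 intervals.
K = (Q₂/Q₁)^(1/2) = (5.6/8.5)^(1/2) = 0.812.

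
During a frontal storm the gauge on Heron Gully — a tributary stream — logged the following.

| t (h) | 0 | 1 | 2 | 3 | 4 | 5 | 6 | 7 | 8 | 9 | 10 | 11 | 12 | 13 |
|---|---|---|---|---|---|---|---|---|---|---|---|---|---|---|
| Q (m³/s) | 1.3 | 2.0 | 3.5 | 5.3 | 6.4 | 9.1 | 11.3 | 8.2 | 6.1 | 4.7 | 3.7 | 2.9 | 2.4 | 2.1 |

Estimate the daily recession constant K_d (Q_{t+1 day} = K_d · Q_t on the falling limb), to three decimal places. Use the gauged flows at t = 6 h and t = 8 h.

K_d ≈ 0.001

Between t = 6 h and t = 8 h the flow falls from 11.3 to 6.1 m³/s over 2×1 h = 2 h.
Per-interval ratio K = (6.1/11.3)^(1/2) = 0.7347; K_d = K^(24/1) = 0.001.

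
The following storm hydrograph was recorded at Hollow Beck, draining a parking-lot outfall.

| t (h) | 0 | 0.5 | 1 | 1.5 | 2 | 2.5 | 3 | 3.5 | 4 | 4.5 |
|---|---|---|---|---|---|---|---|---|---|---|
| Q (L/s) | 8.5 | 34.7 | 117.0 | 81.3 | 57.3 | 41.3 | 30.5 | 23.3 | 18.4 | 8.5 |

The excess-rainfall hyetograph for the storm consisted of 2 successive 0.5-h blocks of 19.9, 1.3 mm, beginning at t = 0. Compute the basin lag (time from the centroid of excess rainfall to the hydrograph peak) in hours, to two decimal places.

Centroid of excess rainfall: t_c = Σ P_i·t̄_i / ΣP_i = 0.2807 h (block centres at 0.25, 0.75 h).
Hydrograph peak occurs at t = 1 h, so basin lag t_L = 1 − 0.2807 = 0.72 h.

t_L ≈ 0.72 h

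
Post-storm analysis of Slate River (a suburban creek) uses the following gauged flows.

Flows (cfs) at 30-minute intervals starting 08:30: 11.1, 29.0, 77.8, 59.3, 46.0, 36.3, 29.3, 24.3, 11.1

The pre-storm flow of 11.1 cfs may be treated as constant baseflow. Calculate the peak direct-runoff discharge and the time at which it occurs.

Q_p = 66.7 cfs at t = 09:30

Subtracting baseflow gives direct-runoff ordinates: 0.0, 17.9, 66.7, 48.2, 34.9, 25.2, 18.2, 13.2, 0.0 cfs.
The maximum is 66.7 cfs, occurring at the reading for t = 09:30.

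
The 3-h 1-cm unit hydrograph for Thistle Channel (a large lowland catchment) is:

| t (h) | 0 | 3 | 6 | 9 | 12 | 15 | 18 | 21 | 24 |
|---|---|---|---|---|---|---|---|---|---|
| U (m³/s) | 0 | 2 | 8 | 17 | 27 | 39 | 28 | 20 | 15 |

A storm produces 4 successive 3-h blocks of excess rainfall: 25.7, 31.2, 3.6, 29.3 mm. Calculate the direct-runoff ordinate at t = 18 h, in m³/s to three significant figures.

By discrete convolution, Q_j = Σ (P_i / 10 mm) · U_{j−i}.
At t = 18 h (j=6): Q = (25.7/10)·28 + (31.2/10)·39 + (3.6/10)·27 + (29.3/10)·17 = 253 m³/s.

Q ≈ 253 m³/s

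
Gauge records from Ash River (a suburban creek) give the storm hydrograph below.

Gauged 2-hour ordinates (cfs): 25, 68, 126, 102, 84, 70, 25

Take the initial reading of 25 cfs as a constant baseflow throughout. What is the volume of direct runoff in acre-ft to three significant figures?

V ≈ 53.7 acre-ft

Direct-runoff ordinates (Q − Q_b): 0.0, 43.0, 101.0, 77.0, 59.0, 45.0, 0.0 cfs.
ΣQ_DR = 325.0 cfs.
With Δt = 2 h = 7200 s, V = ΣQ_DR · Δt = 325.0 × 7200 = 2.34 × 10^6 ft³ = 53.7 acre-ft.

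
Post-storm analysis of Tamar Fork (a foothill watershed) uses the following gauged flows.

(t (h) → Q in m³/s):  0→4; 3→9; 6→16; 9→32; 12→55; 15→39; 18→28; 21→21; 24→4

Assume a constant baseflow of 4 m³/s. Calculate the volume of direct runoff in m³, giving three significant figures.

Direct-runoff ordinates (Q − Q_b): 0.0, 5.0, 12.0, 28.0, 51.0, 35.0, 24.0, 17.0, 0.0 m³/s.
ΣQ_DR = 172.0 m³/s.
With Δt = 3 h = 10800 s, V = ΣQ_DR · Δt = 172.0 × 10800 = 1.86 × 10^6 m³.

V ≈ 1.86 × 10^6 m³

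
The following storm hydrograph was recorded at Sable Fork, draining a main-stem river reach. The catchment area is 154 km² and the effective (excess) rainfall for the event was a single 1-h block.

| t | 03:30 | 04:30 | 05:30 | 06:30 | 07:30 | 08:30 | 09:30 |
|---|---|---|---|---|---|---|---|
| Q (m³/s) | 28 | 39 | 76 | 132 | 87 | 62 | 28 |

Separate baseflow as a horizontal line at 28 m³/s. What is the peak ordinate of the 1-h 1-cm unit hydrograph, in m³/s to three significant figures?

U_p ≈ 174 m³/s

Direct runoff: 0.0, 11.0, 48.0, 104.0, 59.0, 34.0, 0.0 m³/s; ΣQ_DR = 256.0 m³/s, peak = 104.0 m³/s.
Runoff depth d = ΣQ_DR·Δt / A = 256.0 × 3600 / (154 km²) = 5.984 mm.
The 1-cm UH is the DRH scaled by (10 mm)/d, so U_p = 104.0 × 10/5.984 = 174 m³/s.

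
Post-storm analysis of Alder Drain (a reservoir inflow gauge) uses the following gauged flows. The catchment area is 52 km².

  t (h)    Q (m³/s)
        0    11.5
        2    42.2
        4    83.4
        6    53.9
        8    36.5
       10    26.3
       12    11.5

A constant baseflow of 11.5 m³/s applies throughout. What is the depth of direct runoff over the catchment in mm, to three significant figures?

Direct runoff: 0.0, 30.7, 71.9, 42.4, 25.0, 14.8, 0.0 m³/s; ΣQ_DR = 184.8 m³/s.
V = ΣQ_DR · Δt = 184.8 × 7200 s = 1.331 × 10^6 m³.
Over A = 52 km², depth = V / A = 25.6 mm.

d ≈ 25.6 mm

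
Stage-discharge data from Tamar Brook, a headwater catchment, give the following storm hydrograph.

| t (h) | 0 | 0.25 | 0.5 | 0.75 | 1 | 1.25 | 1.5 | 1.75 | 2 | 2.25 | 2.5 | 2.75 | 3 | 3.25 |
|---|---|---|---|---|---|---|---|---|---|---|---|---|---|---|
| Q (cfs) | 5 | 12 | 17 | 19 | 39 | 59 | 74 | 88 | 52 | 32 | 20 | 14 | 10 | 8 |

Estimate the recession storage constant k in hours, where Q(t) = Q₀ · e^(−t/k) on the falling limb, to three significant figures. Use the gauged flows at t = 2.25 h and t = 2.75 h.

k ≈ 0.605 h

On the falling limb, Q drops from 32 to 14 cfs between t = 2.25 h and t = 2.75 h (Δt = 0.5 h).
k = −Δt / ln(Q₂/Q₁) = −0.5 / ln(14/32) = 0.605 h.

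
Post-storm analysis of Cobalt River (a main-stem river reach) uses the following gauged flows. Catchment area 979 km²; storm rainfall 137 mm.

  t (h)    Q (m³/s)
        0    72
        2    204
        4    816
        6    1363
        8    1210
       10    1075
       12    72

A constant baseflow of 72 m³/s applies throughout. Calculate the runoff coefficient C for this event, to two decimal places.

ΣQ_DR = 4308 m³/s; V = ΣQ_DR·Δt = 3.102 × 10^7 m³.
Runoff depth d = V / A = 31.68 mm.
C = d / P = 31.68 / 137 = 0.23.

C ≈ 0.23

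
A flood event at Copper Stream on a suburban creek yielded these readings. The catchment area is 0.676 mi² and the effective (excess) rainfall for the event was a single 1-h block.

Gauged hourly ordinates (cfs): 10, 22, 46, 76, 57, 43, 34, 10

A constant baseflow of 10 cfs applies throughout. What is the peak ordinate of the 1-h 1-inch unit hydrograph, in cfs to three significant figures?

U_p ≈ 132 cfs

Direct runoff: 0.0, 12.0, 36.0, 66.0, 47.0, 33.0, 24.0, 0.0 cfs; ΣQ_DR = 218.0 cfs, peak = 66.0 cfs.
Runoff depth d = ΣQ_DR·Δt / A = 218.0 × 3600 / (0.676 mi²) = 0.4997 in.
The 1-inch UH is the DRH scaled by (1 in)/d, so U_p = 66.0 × 1/0.4997 = 132 cfs.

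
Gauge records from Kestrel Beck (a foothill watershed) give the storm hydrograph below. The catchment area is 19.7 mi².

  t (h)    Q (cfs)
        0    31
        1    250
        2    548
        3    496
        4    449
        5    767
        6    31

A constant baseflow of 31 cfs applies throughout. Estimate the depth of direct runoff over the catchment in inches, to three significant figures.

Direct runoff: 0.0, 219.0, 517.0, 465.0, 418.0, 736.0, 0.0 cfs; ΣQ_DR = 2355 cfs.
V = ΣQ_DR · Δt = 2355 × 3600 s = 8.478 × 10^6 ft³.
Over A = 19.7 mi², depth = V / A = 0.185 in.

d ≈ 0.185 in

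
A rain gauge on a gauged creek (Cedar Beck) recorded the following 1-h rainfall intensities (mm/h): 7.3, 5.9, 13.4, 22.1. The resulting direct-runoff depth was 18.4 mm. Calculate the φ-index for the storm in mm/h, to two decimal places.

φ ≈ 8.55 mm/h

Only the 2 blocks with intensity above φ contribute runoff: 13.4, 22.1 mm/h.
Σ(I−φ)·Δt = d  ⇒  (13.4+22.1 − 2φ)·1 = 18.4
φ = (35.50 − 18.4/1) / 2 = 8.55 mm/h.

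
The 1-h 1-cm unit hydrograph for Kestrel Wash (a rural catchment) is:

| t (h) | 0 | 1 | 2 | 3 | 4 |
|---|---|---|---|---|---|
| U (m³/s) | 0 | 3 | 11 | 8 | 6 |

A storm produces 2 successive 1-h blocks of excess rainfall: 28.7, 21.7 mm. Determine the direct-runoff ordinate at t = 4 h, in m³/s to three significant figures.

By discrete convolution, Q_j = Σ (P_i / 10 mm) · U_{j−i}.
At t = 4 h (j=4): Q = (28.7/10)·6 + (21.7/10)·8 = 34.6 m³/s.

Q ≈ 34.6 m³/s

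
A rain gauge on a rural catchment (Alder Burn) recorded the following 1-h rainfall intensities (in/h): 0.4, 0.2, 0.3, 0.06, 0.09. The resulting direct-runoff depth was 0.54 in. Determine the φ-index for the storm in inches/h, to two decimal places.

Only the 3 blocks with intensity above φ contribute runoff: 0.4, 0.2, 0.3 in/h.
Σ(I−φ)·Δt = d  ⇒  (0.4+0.2+0.3 − 3φ)·1 = 0.54
φ = (0.9000 − 0.54/1) / 3 = 0.12 in/h.

φ ≈ 0.12 in/h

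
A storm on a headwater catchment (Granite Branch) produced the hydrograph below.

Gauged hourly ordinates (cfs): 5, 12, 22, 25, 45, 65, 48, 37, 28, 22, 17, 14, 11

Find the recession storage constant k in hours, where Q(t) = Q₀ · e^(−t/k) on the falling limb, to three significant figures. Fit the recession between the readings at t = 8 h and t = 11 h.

On the falling limb, Q drops from 28 to 14 cfs between t = 8 h and t = 11 h (Δt = 3 h).
k = −Δt / ln(Q₂/Q₁) = −3 / ln(14/28) = 4.33 h.

k ≈ 4.33 h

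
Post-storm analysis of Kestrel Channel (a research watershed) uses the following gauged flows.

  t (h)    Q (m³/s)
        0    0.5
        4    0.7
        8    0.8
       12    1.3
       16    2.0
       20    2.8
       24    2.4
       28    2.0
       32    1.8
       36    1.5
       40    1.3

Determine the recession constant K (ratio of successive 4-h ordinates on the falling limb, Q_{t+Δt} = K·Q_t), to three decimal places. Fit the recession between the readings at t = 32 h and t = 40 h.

Using the recession-limb readings at t = 32 h and t = 40 h: Q falls from 1.8 to 1.3 m³/s over 2 intervals.
K = (Q₂/Q₁)^(1/2) = (1.3/1.8)^(1/2) = 0.850.

K ≈ 0.850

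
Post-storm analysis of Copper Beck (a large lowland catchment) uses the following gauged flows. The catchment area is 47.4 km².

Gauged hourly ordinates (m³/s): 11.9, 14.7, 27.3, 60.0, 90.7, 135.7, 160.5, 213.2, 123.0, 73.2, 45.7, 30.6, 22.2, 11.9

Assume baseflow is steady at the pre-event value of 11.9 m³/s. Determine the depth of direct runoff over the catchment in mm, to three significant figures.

Direct runoff: 0.0, 2.8, 15.4, 48.1, 78.8, 123.8, 148.6, 201.3, 111.1, 61.3, 33.8, 18.7, 10.3, 0.0 m³/s; ΣQ_DR = 854.0 m³/s.
V = ΣQ_DR · Δt = 854.0 × 3600 s = 3.074 × 10^6 m³.
Over A = 47.4 km², depth = V / A = 64.9 mm.

d ≈ 64.9 mm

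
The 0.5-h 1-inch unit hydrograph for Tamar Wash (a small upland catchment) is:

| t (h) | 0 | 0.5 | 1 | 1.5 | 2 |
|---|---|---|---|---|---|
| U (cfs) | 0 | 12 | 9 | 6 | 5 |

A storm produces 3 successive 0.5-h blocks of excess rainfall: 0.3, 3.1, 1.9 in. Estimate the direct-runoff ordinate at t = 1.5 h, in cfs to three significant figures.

By discrete convolution, Q_j = Σ (P_i / 1 in) · U_{j−i}.
At t = 1.5 h (j=3): Q = (0.3/1)·6 + (3.1/1)·9 + (1.9/1)·12 = 52.5 cfs.

Q ≈ 52.5 cfs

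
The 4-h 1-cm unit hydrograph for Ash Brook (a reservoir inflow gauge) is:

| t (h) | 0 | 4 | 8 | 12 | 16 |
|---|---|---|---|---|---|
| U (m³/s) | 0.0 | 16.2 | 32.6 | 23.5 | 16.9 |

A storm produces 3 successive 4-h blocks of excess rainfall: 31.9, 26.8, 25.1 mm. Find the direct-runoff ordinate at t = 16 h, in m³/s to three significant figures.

Q ≈ 199 m³/s

By discrete convolution, Q_j = Σ (P_i / 10 mm) · U_{j−i}.
At t = 16 h (j=4): Q = (31.9/10)·16.9 + (26.8/10)·23.5 + (25.1/10)·32.6 = 199 m³/s.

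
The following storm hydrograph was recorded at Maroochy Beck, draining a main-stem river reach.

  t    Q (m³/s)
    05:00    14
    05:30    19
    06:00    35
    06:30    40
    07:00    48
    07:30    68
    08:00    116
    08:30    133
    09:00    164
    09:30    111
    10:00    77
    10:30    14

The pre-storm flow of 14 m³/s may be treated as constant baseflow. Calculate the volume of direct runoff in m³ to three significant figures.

Direct-runoff ordinates (Q − Q_b): 0.0, 5.0, 21.0, 26.0, 34.0, 54.0, 102.0, 119.0, 150.0, 97.0, 63.0, 0.0 m³/s.
ΣQ_DR = 671.0 m³/s.
With Δt = 0.5 h = 1800 s, V = ΣQ_DR · Δt = 671.0 × 1800 = 1.21 × 10^6 m³.

V ≈ 1.21 × 10^6 m³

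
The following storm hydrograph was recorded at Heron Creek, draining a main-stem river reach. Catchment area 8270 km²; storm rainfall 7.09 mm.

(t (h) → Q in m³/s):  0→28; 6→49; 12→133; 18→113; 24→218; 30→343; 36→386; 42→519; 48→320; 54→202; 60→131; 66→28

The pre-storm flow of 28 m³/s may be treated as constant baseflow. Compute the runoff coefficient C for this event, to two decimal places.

ΣQ_DR = 2134 m³/s; V = ΣQ_DR·Δt = 4.609 × 10^7 m³.
Runoff depth d = V / A = 5.574 mm.
C = d / P = 5.574 / 7.09 = 0.79.

C ≈ 0.79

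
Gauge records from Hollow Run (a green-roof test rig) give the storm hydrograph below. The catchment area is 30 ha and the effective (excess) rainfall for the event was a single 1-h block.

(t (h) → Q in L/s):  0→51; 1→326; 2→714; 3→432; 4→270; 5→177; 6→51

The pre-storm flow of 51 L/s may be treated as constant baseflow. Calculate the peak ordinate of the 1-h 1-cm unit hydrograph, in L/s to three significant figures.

U_p ≈ 332 L/s

Direct runoff: 0.0, 275.0, 663.0, 381.0, 219.0, 126.0, 0.0 L/s; ΣQ_DR = 1664 L/s, peak = 663.0 L/s.
Runoff depth d = ΣQ_DR·Δt / A = 1664 × 3600 / (30 ha) = 19.97 mm.
The 1-cm UH is the DRH scaled by (10 mm)/d, so U_p = 663.0 × 10/19.97 = 332 L/s.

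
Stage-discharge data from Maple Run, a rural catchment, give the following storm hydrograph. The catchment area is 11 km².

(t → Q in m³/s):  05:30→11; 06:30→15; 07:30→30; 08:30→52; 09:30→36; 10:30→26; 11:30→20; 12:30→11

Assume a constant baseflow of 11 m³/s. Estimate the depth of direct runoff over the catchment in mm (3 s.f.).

Direct runoff: 0.0, 4.0, 19.0, 41.0, 25.0, 15.0, 9.0, 0.0 m³/s; ΣQ_DR = 113.0 m³/s.
V = ΣQ_DR · Δt = 113.0 × 3600 s = 4.068 × 10^5 m³.
Over A = 11 km², depth = V / A = 37.0 mm.

d ≈ 37.0 mm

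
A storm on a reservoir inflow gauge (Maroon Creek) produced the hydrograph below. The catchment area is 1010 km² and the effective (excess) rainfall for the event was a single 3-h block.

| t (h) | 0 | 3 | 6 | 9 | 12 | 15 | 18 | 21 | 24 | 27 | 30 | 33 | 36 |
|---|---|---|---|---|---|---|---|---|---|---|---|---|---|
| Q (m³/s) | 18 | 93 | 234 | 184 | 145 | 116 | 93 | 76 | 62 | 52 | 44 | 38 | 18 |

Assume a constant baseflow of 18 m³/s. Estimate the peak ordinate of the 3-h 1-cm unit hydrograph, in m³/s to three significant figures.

Direct runoff: 0.0, 75.0, 216.0, 166.0, 127.0, 98.0, 75.0, 58.0, 44.0, 34.0, 26.0, 20.0, 0.0 m³/s; ΣQ_DR = 939.0 m³/s, peak = 216.0 m³/s.
Runoff depth d = ΣQ_DR·Δt / A = 939.0 × 10800 / (1010 km²) = 10.04 mm.
The 1-cm UH is the DRH scaled by (10 mm)/d, so U_p = 216.0 × 10/10.04 = 215 m³/s.

U_p ≈ 215 m³/s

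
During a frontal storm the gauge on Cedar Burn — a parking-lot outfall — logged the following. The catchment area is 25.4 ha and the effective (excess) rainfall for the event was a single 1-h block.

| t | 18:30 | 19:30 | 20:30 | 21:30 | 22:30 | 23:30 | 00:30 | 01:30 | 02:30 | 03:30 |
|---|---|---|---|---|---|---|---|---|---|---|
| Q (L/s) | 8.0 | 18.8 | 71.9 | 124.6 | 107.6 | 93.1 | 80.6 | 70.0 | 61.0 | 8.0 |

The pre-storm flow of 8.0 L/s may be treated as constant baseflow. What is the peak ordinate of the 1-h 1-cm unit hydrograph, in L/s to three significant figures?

U_p ≈ 146 L/s

Direct runoff: 0.0, 10.8, 63.9, 116.6, 99.6, 85.1, 72.6, 62.0, 53.0, 0.0 L/s; ΣQ_DR = 563.6 L/s, peak = 116.6 L/s.
Runoff depth d = ΣQ_DR·Δt / A = 563.6 × 3600 / (25.4 ha) = 7.988 mm.
The 1-cm UH is the DRH scaled by (10 mm)/d, so U_p = 116.6 × 10/7.988 = 146 L/s.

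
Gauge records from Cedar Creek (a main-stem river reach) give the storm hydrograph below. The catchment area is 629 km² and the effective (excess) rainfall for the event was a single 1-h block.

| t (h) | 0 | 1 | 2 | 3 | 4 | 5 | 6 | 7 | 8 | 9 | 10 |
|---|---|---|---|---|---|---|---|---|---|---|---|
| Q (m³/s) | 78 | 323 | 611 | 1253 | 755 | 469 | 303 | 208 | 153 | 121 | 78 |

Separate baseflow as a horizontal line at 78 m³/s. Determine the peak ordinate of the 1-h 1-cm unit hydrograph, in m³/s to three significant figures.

Direct runoff: 0.0, 245.0, 533.0, 1175.0, 677.0, 391.0, 225.0, 130.0, 75.0, 43.0, 0.0 m³/s; ΣQ_DR = 3494 m³/s, peak = 1175.0 m³/s.
Runoff depth d = ΣQ_DR·Δt / A = 3494 × 3600 / (629 km²) = 20.00 mm.
The 1-cm UH is the DRH scaled by (10 mm)/d, so U_p = 1175.0 × 10/20.00 = 588 m³/s.

U_p ≈ 588 m³/s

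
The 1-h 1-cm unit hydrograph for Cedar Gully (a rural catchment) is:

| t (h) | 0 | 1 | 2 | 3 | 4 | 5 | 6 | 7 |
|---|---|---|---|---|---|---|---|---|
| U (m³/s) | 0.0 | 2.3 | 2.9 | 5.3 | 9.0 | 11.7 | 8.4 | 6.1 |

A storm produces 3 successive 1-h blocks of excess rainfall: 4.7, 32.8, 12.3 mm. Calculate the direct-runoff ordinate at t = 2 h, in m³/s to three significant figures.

Q ≈ 8.91 m³/s

By discrete convolution, Q_j = Σ (P_i / 10 mm) · U_{j−i}.
At t = 2 h (j=2): Q = (4.7/10)·2.9 + (32.8/10)·2.3 + (12.3/10)·0.0 = 8.91 m³/s.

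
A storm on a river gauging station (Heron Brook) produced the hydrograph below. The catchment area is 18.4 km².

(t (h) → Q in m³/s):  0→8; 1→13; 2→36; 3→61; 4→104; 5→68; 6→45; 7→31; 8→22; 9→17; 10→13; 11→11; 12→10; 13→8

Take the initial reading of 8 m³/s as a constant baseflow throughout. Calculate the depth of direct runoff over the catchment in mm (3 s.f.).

d ≈ 65.5 mm

Direct runoff: 0.0, 5.0, 28.0, 53.0, 96.0, 60.0, 37.0, 23.0, 14.0, 9.0, 5.0, 3.0, 2.0, 0.0 m³/s; ΣQ_DR = 335.0 m³/s.
V = ΣQ_DR · Δt = 335.0 × 3600 s = 1.206 × 10^6 m³.
Over A = 18.4 km², depth = V / A = 65.5 mm.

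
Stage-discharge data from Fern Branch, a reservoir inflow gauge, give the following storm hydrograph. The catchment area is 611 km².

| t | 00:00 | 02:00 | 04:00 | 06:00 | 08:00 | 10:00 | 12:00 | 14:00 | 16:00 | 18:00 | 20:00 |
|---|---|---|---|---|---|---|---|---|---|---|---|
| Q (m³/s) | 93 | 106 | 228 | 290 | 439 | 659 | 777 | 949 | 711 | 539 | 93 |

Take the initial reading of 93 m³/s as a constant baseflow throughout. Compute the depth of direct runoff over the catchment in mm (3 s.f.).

d ≈ 45.5 mm

Direct runoff: 0.0, 13.0, 135.0, 197.0, 346.0, 566.0, 684.0, 856.0, 618.0, 446.0, 0.0 m³/s; ΣQ_DR = 3861 m³/s.
V = ΣQ_DR · Δt = 3861 × 7200 s = 2.780 × 10^7 m³.
Over A = 611 km², depth = V / A = 45.5 mm.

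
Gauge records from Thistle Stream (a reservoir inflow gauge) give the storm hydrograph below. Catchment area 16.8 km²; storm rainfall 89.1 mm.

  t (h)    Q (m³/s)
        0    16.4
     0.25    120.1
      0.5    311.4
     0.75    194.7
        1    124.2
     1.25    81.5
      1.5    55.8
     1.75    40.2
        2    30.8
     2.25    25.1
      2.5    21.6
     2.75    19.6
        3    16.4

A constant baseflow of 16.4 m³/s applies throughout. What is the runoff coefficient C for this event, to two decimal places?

ΣQ_DR = 844.6 m³/s; V = ΣQ_DR·Δt = 7.601 × 10^5 m³.
Runoff depth d = V / A = 45.25 mm.
C = d / P = 45.25 / 89.1 = 0.51.

C ≈ 0.51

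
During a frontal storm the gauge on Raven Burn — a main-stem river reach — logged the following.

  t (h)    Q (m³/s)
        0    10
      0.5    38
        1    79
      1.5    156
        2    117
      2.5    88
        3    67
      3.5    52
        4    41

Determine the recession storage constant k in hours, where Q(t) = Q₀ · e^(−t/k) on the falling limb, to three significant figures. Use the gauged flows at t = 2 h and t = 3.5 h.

On the falling limb, Q drops from 117 to 52 m³/s between t = 2 h and t = 3.5 h (Δt = 1.5 h).
k = −Δt / ln(Q₂/Q₁) = −1.5 / ln(52/117) = 1.85 h.

k ≈ 1.85 h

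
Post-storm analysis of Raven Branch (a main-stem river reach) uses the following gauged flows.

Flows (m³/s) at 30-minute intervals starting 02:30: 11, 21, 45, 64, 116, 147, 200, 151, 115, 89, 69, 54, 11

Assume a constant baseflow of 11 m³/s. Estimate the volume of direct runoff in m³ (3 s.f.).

Direct-runoff ordinates (Q − Q_b): 0.0, 10.0, 34.0, 53.0, 105.0, 136.0, 189.0, 140.0, 104.0, 78.0, 58.0, 43.0, 0.0 m³/s.
ΣQ_DR = 950.0 m³/s.
With Δt = 0.5 h = 1800 s, V = ΣQ_DR · Δt = 950.0 × 1800 = 1.71 × 10^6 m³.

V ≈ 1.71 × 10^6 m³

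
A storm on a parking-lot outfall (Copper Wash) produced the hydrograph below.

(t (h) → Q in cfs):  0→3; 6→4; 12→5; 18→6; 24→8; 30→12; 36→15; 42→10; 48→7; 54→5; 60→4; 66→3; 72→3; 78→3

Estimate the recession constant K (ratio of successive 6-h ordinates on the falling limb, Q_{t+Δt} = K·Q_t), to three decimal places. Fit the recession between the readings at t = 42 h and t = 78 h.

K ≈ 0.818

Using the recession-limb readings at t = 42 h and t = 78 h: Q falls from 10 to 3 cfs over 6 intervals.
K = (Q₂/Q₁)^(1/6) = (3/10)^(1/6) = 0.818.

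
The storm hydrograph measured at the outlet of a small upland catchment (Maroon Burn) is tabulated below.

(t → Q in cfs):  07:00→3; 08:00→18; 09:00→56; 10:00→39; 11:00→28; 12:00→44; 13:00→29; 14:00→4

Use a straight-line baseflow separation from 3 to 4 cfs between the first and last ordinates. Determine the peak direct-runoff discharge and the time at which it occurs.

Q_p = 52.71 cfs at t = 09:00

Subtracting baseflow gives direct-runoff ordinates: 0.00, 14.86, 52.71, 35.57, 24.43, 40.29, 25.14, 0.00 cfs.
The maximum is 52.71 cfs, occurring at the reading for t = 09:00.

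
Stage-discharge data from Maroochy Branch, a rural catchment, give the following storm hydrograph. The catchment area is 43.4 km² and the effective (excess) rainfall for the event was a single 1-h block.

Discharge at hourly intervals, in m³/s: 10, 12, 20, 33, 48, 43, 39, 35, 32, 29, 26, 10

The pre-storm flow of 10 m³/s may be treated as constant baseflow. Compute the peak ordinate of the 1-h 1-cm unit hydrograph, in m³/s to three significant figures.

Direct runoff: 0.0, 2.0, 10.0, 23.0, 38.0, 33.0, 29.0, 25.0, 22.0, 19.0, 16.0, 0.0 m³/s; ΣQ_DR = 217.0 m³/s, peak = 38.0 m³/s.
Runoff depth d = ΣQ_DR·Δt / A = 217.0 × 3600 / (43.4 km²) = 18.00 mm.
The 1-cm UH is the DRH scaled by (10 mm)/d, so U_p = 38.0 × 10/18.00 = 21.1 m³/s.

U_p ≈ 21.1 m³/s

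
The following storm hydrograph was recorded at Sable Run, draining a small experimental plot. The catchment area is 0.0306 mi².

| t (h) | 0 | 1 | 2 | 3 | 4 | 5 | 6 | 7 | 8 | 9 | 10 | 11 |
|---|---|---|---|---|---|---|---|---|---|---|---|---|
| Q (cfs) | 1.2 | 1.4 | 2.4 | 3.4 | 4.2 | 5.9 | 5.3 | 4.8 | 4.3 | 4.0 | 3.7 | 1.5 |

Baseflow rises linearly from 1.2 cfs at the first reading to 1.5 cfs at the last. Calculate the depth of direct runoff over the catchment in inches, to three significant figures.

d ≈ 1.31 in

Direct runoff: 0.00, 0.17, 1.15, 2.12, 2.89, 4.56, 3.94, 3.41, 2.88, 2.55, 2.23, 0.00 cfs; ΣQ_DR = 25.90 cfs.
V = ΣQ_DR · Δt = 25.90 × 3600 s = 93240 ft³.
Over A = 0.0306 mi², depth = V / A = 1.31 in.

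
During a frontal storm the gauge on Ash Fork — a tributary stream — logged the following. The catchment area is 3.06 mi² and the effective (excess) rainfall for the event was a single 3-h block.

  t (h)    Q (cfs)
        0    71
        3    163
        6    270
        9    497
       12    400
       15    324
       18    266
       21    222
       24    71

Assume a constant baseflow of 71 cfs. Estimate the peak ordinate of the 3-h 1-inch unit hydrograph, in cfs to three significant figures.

U_p ≈ 170 cfs

Direct runoff: 0.0, 92.0, 199.0, 426.0, 329.0, 253.0, 195.0, 151.0, 0.0 cfs; ΣQ_DR = 1645 cfs, peak = 426.0 cfs.
Runoff depth d = ΣQ_DR·Δt / A = 1645 × 10800 / (3.06 mi²) = 2.499 in.
The 1-inch UH is the DRH scaled by (1 in)/d, so U_p = 426.0 × 1/2.499 = 170 cfs.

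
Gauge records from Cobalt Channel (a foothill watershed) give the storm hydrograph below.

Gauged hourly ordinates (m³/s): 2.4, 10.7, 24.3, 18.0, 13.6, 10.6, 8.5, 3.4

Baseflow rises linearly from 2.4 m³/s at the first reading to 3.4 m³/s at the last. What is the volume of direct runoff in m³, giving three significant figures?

Direct-runoff ordinates (Q − Q_b): 0.00, 8.16, 21.61, 15.17, 10.63, 7.49, 5.24, 0.00 m³/s.
ΣQ_DR = 68.30 m³/s.
With Δt = 1 h = 3600 s, V = ΣQ_DR · Δt = 68.30 × 3600 = 2.46 × 10^5 m³.

V ≈ 2.46 × 10^5 m³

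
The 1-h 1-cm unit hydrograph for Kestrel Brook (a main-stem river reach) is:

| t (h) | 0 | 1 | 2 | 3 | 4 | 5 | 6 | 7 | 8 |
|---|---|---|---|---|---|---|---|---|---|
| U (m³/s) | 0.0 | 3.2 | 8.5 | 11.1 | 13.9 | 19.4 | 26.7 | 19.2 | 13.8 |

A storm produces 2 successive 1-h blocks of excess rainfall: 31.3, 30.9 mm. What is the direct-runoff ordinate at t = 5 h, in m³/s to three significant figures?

Q ≈ 104 m³/s

By discrete convolution, Q_j = Σ (P_i / 10 mm) · U_{j−i}.
At t = 5 h (j=5): Q = (31.3/10)·19.4 + (30.9/10)·13.9 = 104 m³/s.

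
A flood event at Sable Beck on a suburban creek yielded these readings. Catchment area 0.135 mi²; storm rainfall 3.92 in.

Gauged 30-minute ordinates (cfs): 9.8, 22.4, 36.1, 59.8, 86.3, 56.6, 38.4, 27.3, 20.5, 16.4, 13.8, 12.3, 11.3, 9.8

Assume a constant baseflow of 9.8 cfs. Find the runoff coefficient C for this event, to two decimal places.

ΣQ_DR = 283.6 cfs; V = ΣQ_DR·Δt = 5.105 × 10^5 ft³.
Runoff depth d = V / A = 1.628 in.
C = d / P = 1.628 / 3.92 = 0.42.

C ≈ 0.42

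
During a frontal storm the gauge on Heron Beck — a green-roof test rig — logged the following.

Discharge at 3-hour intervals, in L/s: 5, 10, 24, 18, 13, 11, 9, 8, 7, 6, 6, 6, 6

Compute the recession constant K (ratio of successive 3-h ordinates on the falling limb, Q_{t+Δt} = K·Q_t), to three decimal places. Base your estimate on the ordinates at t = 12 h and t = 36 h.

K ≈ 0.908

Using the recession-limb readings at t = 12 h and t = 36 h: Q falls from 13 to 6 L/s over 8 intervals.
K = (Q₂/Q₁)^(1/8) = (6/13)^(1/8) = 0.908.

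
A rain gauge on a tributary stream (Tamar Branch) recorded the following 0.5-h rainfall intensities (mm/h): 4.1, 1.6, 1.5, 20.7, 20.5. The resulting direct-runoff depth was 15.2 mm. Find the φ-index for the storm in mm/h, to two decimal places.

Only the 2 blocks with intensity above φ contribute runoff: 20.7, 20.5 mm/h.
Σ(I−φ)·Δt = d  ⇒  (20.7+20.5 − 2φ)·0.5 = 15.2
φ = (41.20 − 15.2/0.5) / 2 = 5.40 mm/h.

φ ≈ 5.40 mm/h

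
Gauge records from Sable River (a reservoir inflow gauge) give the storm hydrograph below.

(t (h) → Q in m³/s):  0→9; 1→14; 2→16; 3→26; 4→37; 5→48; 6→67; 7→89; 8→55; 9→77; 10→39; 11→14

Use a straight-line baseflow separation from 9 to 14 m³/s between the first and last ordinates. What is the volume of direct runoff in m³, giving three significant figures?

V ≈ 1.27 × 10^6 m³

Direct-runoff ordinates (Q − Q_b): 0.00, 4.55, 6.09, 15.64, 26.18, 36.73, 55.27, 76.82, 42.36, 63.91, 25.45, 0.00 m³/s.
ΣQ_DR = 353.0 m³/s.
With Δt = 1 h = 3600 s, V = ΣQ_DR · Δt = 353.0 × 3600 = 1.27 × 10^6 m³.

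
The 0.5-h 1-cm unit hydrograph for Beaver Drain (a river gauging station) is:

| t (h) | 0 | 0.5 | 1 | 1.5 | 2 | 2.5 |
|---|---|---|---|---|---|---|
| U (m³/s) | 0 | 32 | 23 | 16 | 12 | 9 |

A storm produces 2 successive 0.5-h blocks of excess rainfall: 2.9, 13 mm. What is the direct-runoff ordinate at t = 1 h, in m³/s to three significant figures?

By discrete convolution, Q_j = Σ (P_i / 10 mm) · U_{j−i}.
At t = 1 h (j=2): Q = (2.9/10)·23 + (13/10)·32 = 48.3 m³/s.

Q ≈ 48.3 m³/s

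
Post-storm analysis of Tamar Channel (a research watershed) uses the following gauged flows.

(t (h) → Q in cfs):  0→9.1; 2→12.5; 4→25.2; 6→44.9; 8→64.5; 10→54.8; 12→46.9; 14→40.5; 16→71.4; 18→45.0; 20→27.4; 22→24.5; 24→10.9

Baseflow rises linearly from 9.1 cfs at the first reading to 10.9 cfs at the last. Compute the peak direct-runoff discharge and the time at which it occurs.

Q_p = 61.10 cfs at t = 16 h

Subtracting baseflow gives direct-runoff ordinates: 0.00, 3.25, 15.80, 35.35, 54.80, 44.95, 36.90, 30.35, 61.10, 34.55, 16.80, 13.75, 0.00 cfs.
The maximum is 61.10 cfs, occurring at the reading for t = 16 h.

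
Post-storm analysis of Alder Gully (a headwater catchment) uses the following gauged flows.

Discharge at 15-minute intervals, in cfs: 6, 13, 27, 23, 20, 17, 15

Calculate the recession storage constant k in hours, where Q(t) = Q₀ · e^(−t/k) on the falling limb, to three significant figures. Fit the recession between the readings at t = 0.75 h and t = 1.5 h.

k ≈ 1.75 h

On the falling limb, Q drops from 23 to 15 cfs between t = 0.75 h and t = 1.5 h (Δt = 0.75 h).
k = −Δt / ln(Q₂/Q₁) = −0.75 / ln(15/23) = 1.75 h.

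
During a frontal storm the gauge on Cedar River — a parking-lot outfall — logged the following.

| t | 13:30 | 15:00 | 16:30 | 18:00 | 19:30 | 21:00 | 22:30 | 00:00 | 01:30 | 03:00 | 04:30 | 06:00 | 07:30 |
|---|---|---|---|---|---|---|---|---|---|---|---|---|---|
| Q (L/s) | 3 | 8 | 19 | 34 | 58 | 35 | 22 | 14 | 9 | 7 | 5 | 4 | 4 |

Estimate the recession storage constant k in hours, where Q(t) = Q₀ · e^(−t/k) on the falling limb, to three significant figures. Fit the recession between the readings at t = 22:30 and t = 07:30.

k ≈ 5.28 h

On the falling limb, Q drops from 22 to 4 L/s between t = 22:30 and t = 07:30 (Δt = 9 h).
k = −Δt / ln(Q₂/Q₁) = −9 / ln(4/22) = 5.28 h.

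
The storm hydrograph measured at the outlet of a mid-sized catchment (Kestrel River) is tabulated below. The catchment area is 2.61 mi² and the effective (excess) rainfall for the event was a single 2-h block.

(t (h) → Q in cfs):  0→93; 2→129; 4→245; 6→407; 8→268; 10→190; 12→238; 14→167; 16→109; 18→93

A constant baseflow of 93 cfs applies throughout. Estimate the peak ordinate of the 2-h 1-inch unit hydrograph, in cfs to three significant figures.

Direct runoff: 0.0, 36.0, 152.0, 314.0, 175.0, 97.0, 145.0, 74.0, 16.0, 0.0 cfs; ΣQ_DR = 1009 cfs, peak = 314.0 cfs.
Runoff depth d = ΣQ_DR·Δt / A = 1009 × 7200 / (2.61 mi²) = 1.198 in.
The 1-inch UH is the DRH scaled by (1 in)/d, so U_p = 314.0 × 1/1.198 = 262 cfs.

U_p ≈ 262 cfs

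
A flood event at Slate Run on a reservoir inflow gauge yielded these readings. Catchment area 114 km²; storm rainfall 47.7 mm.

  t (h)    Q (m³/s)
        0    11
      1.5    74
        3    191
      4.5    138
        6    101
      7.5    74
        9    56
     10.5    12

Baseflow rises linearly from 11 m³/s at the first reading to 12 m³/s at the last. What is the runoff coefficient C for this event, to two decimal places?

ΣQ_DR = 565.0 m³/s; V = ΣQ_DR·Δt = 3.051 × 10^6 m³.
Runoff depth d = V / A = 26.76 mm.
C = d / P = 26.76 / 47.7 = 0.56.

C ≈ 0.56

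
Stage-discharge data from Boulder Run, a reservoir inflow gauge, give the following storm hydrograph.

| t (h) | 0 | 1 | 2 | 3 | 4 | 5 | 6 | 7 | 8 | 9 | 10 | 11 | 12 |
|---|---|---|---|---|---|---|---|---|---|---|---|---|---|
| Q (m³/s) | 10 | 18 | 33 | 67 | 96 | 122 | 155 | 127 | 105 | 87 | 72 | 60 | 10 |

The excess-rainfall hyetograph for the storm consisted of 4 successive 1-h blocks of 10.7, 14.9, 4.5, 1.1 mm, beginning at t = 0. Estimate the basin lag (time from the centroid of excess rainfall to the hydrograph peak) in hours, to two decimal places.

Centroid of excess rainfall: t_c = Σ P_i·t̄_i / ΣP_i = 1.3718 h (block centres at 0.5, 1.5, 2.5, 3.5 h).
Hydrograph peak occurs at t = 6 h, so basin lag t_L = 6 − 1.3718 = 4.63 h.

t_L ≈ 4.63 h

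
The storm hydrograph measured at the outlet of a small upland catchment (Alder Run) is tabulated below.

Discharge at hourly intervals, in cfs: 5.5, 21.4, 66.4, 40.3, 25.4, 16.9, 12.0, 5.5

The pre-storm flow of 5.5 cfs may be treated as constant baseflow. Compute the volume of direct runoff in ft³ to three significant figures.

V ≈ 5.38 × 10^5 ft³

Direct-runoff ordinates (Q − Q_b): 0.0, 15.9, 60.9, 34.8, 19.9, 11.4, 6.5, 0.0 cfs.
ΣQ_DR = 149.4 cfs.
With Δt = 1 h = 3600 s, V = ΣQ_DR · Δt = 149.4 × 3600 = 5.38 × 10^5 ft³.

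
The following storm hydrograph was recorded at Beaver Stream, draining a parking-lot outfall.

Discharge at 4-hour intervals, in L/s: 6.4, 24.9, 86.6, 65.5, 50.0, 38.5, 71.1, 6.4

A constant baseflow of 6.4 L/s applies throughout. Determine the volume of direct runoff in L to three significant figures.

V ≈ 4.29 × 10^6 L

Direct-runoff ordinates (Q − Q_b): 0.0, 18.5, 80.2, 59.1, 43.6, 32.1, 64.7, 0.0 L/s.
ΣQ_DR = 298.2 L/s.
With Δt = 4 h = 14400 s, V = ΣQ_DR · Δt = 298.2 × 14400 = 4.29 × 10^6 L.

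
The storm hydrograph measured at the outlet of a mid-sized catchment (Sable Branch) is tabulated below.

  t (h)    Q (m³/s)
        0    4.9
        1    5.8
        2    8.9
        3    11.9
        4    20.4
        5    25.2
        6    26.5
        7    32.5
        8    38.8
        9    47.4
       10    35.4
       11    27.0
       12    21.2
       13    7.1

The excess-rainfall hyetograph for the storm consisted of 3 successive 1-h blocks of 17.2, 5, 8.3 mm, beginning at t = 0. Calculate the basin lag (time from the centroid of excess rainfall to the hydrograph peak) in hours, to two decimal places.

Centroid of excess rainfall: t_c = Σ P_i·t̄_i / ΣP_i = 1.2082 h (block centres at 0.5, 1.5, 2.5 h).
Hydrograph peak occurs at t = 9 h, so basin lag t_L = 9 − 1.2082 = 7.79 h.

t_L ≈ 7.79 h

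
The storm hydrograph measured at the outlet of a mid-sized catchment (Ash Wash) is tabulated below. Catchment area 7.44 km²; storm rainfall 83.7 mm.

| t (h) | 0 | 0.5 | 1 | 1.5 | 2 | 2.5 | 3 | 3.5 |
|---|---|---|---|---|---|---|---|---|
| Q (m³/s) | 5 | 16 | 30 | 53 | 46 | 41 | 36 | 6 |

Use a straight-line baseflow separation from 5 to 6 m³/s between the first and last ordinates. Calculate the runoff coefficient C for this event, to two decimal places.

C ≈ 0.55

ΣQ_DR = 189.0 m³/s; V = ΣQ_DR·Δt = 3.402 × 10^5 m³.
Runoff depth d = V / A = 45.73 mm.
C = d / P = 45.73 / 83.7 = 0.55.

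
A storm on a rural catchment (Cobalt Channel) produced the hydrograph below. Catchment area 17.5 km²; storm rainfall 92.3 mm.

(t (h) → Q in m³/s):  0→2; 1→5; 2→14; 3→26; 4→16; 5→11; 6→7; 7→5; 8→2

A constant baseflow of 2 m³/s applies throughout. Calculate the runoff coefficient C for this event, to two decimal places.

ΣQ_DR = 70.00 m³/s; V = ΣQ_DR·Δt = 2.520 × 10^5 m³.
Runoff depth d = V / A = 14.40 mm.
C = d / P = 14.40 / 92.3 = 0.16.

C ≈ 0.16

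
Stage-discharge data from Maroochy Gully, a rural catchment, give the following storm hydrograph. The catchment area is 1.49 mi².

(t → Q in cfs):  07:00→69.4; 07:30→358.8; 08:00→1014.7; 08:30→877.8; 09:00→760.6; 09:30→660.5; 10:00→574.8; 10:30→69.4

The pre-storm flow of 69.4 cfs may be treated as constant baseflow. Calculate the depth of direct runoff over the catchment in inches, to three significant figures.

d ≈ 1.99 in

Direct runoff: 0.0, 289.4, 945.3, 808.4, 691.2, 591.1, 505.4, 0.0 cfs; ΣQ_DR = 3831 cfs.
V = ΣQ_DR · Δt = 3831 × 1800 s = 6.895 × 10^6 ft³.
Over A = 1.49 mi², depth = V / A = 1.99 in.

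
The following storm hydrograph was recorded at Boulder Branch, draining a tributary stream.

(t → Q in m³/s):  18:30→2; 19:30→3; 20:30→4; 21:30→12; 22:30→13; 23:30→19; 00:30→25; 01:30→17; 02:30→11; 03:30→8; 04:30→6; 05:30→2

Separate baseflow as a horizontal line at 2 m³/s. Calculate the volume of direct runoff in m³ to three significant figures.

V ≈ 3.53 × 10^5 m³

Direct-runoff ordinates (Q − Q_b): 0.0, 1.0, 2.0, 10.0, 11.0, 17.0, 23.0, 15.0, 9.0, 6.0, 4.0, 0.0 m³/s.
ΣQ_DR = 98.00 m³/s.
With Δt = 1 h = 3600 s, V = ΣQ_DR · Δt = 98.00 × 3600 = 3.53 × 10^5 m³.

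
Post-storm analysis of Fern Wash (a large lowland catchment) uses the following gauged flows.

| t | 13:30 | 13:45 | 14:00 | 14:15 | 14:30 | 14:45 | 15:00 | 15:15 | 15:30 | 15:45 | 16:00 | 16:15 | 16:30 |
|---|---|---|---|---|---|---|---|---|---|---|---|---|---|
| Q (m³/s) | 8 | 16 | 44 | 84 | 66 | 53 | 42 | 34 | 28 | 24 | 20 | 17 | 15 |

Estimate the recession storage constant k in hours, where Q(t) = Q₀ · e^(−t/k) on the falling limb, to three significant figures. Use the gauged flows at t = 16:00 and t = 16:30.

On the falling limb, Q drops from 20 to 15 m³/s between t = 16:00 and t = 16:30 (Δt = 0.5 h).
k = −Δt / ln(Q₂/Q₁) = −0.5 / ln(15/20) = 1.74 h.

k ≈ 1.74 h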